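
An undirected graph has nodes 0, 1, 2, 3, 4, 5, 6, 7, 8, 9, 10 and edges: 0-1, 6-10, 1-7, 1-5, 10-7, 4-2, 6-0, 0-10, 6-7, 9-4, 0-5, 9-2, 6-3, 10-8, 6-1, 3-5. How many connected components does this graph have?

Starting from 2 we can reach 2, 4, 9. That is one component of size 3.
Starting from 0 we can reach 0, 1, 3, 5, 6, 7, 8, 10. That is one component of size 8.
Total: 2 components.

2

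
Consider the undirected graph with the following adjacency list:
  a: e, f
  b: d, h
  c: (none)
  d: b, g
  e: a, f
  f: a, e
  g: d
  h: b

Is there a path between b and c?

No

The component containing b is {b, d, g, h}, and c is not in it.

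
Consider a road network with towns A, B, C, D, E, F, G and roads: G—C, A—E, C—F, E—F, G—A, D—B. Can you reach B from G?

The component containing G is {A, C, E, F, G}, and B is not in it.

No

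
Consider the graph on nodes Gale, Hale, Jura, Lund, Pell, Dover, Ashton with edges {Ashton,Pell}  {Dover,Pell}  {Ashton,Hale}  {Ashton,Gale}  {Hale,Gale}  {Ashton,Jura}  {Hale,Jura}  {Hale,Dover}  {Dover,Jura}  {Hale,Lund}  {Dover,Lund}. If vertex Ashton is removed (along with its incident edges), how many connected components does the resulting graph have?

1

With Ashton gone, the remaining components are: {Gale, Hale, Jura, Lund, Pell, Dover}.
That is 1 component.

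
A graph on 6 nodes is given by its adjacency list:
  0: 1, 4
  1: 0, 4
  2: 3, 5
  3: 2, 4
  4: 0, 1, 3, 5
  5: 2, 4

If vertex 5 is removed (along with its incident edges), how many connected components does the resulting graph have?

1

With 5 gone, the remaining components are: {0, 1, 2, 3, 4}.
That is 1 component.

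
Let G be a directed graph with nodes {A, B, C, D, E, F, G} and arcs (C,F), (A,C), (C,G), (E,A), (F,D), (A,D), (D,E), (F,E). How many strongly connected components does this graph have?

3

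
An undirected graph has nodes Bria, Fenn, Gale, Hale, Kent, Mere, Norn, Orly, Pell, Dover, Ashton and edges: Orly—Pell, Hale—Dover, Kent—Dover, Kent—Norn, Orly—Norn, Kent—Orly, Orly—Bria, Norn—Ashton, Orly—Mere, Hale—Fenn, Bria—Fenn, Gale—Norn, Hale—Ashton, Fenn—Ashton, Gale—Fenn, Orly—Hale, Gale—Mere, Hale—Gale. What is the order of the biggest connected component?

Starting from Bria we can reach Bria, Fenn, Gale, Hale, Kent, Mere, Norn, Orly, Pell, Dover, Ashton. That is one component of size 11.
The largest has 11 vertices.

11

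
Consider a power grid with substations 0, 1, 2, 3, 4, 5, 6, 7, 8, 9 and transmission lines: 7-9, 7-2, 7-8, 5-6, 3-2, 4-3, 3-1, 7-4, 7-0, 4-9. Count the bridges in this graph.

4

The edges on the cycle 7-4-9-7 are not bridges since each lies on that cycle.
But removing 3-1 disconnects 3 from 1; removing 0-7 disconnects 0 from 7; removing 5-6 disconnects 5 from 6; removing 7-8 disconnects 7 from 8 — these are bridges.
That makes 4 bridges.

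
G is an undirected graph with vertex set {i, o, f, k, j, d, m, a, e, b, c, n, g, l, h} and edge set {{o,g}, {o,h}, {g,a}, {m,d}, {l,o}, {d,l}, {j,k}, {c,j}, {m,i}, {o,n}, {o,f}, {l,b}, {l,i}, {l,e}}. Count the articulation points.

4

Removing g increases the component count from 2 to 3, so g is a cut vertex.
Removing j increases the component count from 2 to 3, so j is a cut vertex.
Removing l increases the component count from 2 to 5, so l is a cut vertex.
Likewise o is a cut vertex.
By contrast removing n leaves 2 components; it is not a cut vertex. No other vertex is a cut vertex either.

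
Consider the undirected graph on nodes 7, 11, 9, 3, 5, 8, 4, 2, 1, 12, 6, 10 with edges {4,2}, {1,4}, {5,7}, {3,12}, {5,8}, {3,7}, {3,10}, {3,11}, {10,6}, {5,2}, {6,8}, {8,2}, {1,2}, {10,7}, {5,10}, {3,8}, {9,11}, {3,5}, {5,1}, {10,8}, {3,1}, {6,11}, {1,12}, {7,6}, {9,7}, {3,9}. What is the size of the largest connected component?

Starting from 1 we can reach 1, 2, 3, 4, 5, 6, 7, 8, 9, 10, 11, 12. That is one component of size 12.
The largest has 12 vertices.

12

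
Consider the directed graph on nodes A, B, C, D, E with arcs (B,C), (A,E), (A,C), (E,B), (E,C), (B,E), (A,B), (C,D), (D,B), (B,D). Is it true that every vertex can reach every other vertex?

There is no directed path from D to A, so the graph is not strongly connected.

No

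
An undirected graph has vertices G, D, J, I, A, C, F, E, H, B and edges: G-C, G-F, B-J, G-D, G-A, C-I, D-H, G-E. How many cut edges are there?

removing D-G disconnects D from G; removing H-D disconnects H from D; removing B-J disconnects B from J; removing A-G disconnects A from G — these are bridges.
In total 8 edges are bridges.

8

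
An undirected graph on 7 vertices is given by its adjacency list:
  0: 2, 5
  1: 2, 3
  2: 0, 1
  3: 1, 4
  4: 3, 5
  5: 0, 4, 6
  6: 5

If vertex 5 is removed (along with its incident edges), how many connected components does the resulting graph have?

2

With 5 gone, the remaining components are: {6}; {0, 1, 2, 3, 4}.
That is 2 components.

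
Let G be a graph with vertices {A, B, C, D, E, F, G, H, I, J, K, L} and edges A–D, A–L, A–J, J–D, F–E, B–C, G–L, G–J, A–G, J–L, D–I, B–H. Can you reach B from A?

No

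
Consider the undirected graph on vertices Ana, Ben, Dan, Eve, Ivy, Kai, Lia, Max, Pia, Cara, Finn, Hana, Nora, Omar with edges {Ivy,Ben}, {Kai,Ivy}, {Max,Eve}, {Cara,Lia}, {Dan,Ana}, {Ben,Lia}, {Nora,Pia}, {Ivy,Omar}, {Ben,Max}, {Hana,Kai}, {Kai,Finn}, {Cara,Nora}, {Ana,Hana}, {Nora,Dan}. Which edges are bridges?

The edges on the cycle Cara-Nora-Dan-Ana-Hana-Kai-Ivy-Ben-Lia-Cara are not bridges since each lies on that cycle.
But removing Nora - Pia disconnects Nora from Pia; removing Max - Ben disconnects Max from Ben; removing Finn - Kai disconnects Finn from Kai; removing Omar - Ivy disconnects Omar from Ivy — these are bridges.
In total 5 edges are bridges.

Ben-Max, Eve-Max, Finn-Kai, Ivy-Omar, Nora-Pia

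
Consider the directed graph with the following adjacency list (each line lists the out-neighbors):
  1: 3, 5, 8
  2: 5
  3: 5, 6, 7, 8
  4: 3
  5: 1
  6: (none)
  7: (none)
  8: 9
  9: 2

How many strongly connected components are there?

4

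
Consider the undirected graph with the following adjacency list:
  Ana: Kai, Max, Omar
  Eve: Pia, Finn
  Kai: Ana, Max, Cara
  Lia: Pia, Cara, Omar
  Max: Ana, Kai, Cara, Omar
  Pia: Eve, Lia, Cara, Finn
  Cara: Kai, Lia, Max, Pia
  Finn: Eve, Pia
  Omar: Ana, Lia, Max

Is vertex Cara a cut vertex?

Deleting Cara leaves 1 component (was 1) (its neighbors Kai, Lia, Max, Pia remain connected to each other), so Cara is not a cut vertex.

No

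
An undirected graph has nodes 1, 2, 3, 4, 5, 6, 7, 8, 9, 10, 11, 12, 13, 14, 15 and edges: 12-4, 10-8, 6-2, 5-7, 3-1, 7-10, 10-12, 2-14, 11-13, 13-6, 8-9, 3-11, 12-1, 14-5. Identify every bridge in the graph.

The edges on the cycle 3-11-13-6-2-14-5-7-10-12-1-3 are not bridges since each lies on that cycle.
But removing 10-8 disconnects 10 from 8; removing 8-9 disconnects 8 from 9; removing 12-4 disconnects 12 from 4 — these are bridges.

10-8, 12-4, 8-9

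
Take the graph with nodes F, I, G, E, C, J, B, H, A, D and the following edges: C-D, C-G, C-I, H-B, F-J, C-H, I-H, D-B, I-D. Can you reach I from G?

From G we can reach B, C, D, G, H, I, which includes I.

Yes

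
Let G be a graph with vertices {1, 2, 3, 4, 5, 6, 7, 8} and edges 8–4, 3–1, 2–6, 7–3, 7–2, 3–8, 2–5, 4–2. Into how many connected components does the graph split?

1

Starting from 1 we can reach 1, 2, 3, 4, 5, 6, 7, 8. That is one component of size 8.
Total: 1 component.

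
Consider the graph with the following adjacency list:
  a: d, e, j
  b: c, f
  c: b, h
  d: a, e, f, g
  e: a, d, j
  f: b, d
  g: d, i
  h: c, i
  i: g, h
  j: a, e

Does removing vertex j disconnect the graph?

Deleting j leaves 1 component (was 1) (its neighbors a, e remain connected to each other), so j is not a cut vertex.

No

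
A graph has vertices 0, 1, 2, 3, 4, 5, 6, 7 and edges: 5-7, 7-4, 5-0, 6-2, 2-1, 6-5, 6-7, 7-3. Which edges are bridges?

The edges on the cycle 6-5-7-6 are not bridges since each lies on that cycle.
But removing 5-0 disconnects 5 from 0; removing 7-3 disconnects 7 from 3; removing 6-2 disconnects 6 from 2; removing 2-1 disconnects 2 from 1 — these are bridges.
In total 5 edges are bridges.

0-5, 1-2, 2-6, 3-7, 4-7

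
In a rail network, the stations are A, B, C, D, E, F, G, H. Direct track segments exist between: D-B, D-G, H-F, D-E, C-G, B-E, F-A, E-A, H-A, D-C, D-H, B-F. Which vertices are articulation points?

D

Removing D increases the component count from 1 to 2, so D is a cut vertex.
By contrast removing A leaves 1 component; it is not a cut vertex. No other vertex is a cut vertex either.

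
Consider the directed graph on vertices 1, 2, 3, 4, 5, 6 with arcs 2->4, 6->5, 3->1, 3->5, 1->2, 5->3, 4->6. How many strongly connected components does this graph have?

{1, 2, 3, 4, 5, 6} are all mutually reachable — one SCC of size 6.
That gives 1 strongly connected component.

1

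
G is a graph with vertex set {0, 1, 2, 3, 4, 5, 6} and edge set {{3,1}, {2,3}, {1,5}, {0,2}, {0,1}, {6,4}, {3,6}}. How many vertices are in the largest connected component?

Starting from 0 we can reach 0, 1, 2, 3, 4, 5, 6. That is one component of size 7.
The largest has 7 vertices.

7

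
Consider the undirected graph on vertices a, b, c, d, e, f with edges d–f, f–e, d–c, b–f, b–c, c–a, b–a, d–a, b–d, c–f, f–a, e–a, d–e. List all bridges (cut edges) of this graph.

none

The edges on the cycle b-d-f-c-b are not bridges since each lies on that cycle.
Every edge lies on some cycle, so there are no bridges.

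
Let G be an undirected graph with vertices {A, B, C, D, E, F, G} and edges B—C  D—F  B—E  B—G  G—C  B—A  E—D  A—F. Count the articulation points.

1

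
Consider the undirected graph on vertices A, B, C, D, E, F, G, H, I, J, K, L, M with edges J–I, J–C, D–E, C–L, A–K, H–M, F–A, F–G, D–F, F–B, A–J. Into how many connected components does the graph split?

2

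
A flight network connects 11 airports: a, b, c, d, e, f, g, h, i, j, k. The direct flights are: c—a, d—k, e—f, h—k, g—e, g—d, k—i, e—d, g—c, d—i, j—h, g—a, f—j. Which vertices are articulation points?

g

Removing g increases the component count from 2 to 3, so g is a cut vertex.
By contrast removing d leaves 2 components; it is not a cut vertex. No other vertex is a cut vertex either.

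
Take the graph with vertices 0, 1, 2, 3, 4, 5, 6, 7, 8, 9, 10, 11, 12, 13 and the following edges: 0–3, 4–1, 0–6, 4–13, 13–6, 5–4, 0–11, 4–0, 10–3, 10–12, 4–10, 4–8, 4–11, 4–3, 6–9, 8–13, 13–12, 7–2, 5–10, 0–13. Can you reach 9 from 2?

No

The component containing 2 is {2, 7}, and 9 is not in it.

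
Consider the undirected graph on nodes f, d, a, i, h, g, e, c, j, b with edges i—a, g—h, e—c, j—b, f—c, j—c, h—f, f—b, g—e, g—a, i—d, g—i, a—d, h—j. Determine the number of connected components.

Starting from a we can reach a, b, c, d, e, f, g, h, i, j. That is one component of size 10.
Total: 1 component.

1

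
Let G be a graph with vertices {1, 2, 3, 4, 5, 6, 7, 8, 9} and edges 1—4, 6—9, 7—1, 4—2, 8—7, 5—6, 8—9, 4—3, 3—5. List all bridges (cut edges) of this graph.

2-4

The edges on the cycle 8-7-1-4-3-5-6-9-8 are not bridges since each lies on that cycle.
But removing 2—4 disconnects 2 from 4 — this is a bridge.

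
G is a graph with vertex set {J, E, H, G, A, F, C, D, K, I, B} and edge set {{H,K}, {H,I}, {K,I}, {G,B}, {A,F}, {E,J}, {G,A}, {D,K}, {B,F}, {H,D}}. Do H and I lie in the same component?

Yes

From H we can reach D, H, I, K, which includes I.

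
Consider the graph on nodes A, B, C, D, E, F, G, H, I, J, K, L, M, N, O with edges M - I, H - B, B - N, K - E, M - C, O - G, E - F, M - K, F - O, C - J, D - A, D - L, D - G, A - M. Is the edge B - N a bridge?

Removing B - N leaves no path between B and N: the component count goes from 2 to 3. So it is a bridge.

Yes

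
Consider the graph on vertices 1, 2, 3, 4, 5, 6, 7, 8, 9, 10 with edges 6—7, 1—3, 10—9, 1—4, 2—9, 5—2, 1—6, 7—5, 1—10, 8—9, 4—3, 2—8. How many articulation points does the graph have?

1

Removing 1 increases the component count from 1 to 2, so 1 is a cut vertex.
By contrast removing 4 leaves 1 component; it is not a cut vertex. No other vertex is a cut vertex either.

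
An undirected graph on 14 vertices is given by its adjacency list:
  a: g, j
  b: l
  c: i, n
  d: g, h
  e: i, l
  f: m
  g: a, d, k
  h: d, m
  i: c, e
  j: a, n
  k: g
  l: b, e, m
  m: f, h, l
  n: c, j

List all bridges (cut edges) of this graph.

b-l, f-m, g-k

The edges on the cycle n-j-a-g-d-h-m-l-e-i-c-n are not bridges since each lies on that cycle.
But removing b-l disconnects b from l; removing g-k disconnects g from k; removing f-m disconnects f from m — these are bridges.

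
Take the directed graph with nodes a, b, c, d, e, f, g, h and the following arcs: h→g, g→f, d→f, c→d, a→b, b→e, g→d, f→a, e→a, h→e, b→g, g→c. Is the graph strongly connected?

There is no directed path from a to h, so the graph is not strongly connected.

No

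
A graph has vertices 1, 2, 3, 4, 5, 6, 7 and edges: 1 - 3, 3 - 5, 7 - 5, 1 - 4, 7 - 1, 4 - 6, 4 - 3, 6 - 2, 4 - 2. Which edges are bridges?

The edges on the cycle 4-6-2-4 are not bridges since each lies on that cycle.
Every edge lies on some cycle, so there are no bridges.

none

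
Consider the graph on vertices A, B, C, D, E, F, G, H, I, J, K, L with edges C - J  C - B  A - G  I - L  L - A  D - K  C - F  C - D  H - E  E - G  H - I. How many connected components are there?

Starting from A we can reach A, E, G, H, I, L. That is one component of size 6.
Starting from B we can reach B, C, D, F, J, K. That is one component of size 6.
Total: 2 components.

2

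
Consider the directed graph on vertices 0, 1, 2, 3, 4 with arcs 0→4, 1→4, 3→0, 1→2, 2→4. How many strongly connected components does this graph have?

5

{4} is an SCC by itself.
{3} is an SCC by itself.
{0} is an SCC by itself.
{1} is an SCC by itself.
{2} is an SCC by itself.
That gives 5 strongly connected components.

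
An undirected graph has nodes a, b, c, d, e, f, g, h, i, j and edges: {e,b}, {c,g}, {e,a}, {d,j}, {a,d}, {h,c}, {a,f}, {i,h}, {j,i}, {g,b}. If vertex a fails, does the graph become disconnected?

Yes

Deleting a raises the number of components from 1 to 2, so a is a cut vertex.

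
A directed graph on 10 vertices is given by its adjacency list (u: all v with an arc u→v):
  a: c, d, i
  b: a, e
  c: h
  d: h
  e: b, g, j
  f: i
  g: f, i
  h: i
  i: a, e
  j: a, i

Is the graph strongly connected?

From i we can reach every vertex (a, b, c, d, e, f, g, h, i, j), and every vertex can reach i (a, b, c, d, e, f, g, h, i, j). So the whole graph is one strongly connected component.

Yes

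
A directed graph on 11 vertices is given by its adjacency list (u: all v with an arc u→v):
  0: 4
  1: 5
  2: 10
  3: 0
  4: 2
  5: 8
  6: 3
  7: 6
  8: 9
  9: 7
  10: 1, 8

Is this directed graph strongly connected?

Yes

From 4 we can reach every vertex (0, 1, 2, 3, 4, 5, 6, 7, 8, 9, 10), and every vertex can reach 4 (0, 1, 2, 3, 4, 5, 6, 7, 8, 9, 10). So the whole graph is one strongly connected component.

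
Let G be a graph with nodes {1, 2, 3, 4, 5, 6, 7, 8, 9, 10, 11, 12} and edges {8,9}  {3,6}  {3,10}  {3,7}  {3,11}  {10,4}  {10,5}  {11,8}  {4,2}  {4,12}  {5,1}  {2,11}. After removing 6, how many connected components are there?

1

With 6 gone, the remaining components are: {1, 2, 3, 4, 5, 7, 8, 9, 10, 11, 12}.
That is 1 component.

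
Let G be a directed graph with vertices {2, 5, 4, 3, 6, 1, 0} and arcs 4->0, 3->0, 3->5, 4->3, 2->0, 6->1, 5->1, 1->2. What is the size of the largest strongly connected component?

{3} is an SCC by itself.
{4} is an SCC by itself.
{1} is an SCC by itself.
{0} is an SCC by itself.
{6} is an SCC by itself.
(and 2 more singleton SCCs)
The largest has 1 vertex.

1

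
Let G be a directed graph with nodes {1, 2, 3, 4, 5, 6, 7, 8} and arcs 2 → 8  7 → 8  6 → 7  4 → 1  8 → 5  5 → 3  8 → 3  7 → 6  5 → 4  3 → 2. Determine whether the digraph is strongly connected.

There is no directed path from 1 to 3, so the graph is not strongly connected.

No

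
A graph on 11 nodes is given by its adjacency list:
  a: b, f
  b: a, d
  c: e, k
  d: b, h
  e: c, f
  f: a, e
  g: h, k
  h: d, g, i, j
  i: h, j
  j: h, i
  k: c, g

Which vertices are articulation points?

Removing h increases the component count from 1 to 2, so h is a cut vertex.
By contrast removing b leaves 1 component; it is not a cut vertex. No other vertex is a cut vertex either.

h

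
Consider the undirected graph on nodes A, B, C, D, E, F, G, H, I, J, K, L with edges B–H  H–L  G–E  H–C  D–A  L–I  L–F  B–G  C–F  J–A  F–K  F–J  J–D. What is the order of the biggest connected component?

12

Starting from A we can reach A, B, C, D, E, F, G, H, I, J, K, L. That is one component of size 12.
The largest has 12 vertices.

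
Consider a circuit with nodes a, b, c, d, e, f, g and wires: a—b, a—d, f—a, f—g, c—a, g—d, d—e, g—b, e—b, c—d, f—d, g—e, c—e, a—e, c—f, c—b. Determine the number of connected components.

Starting from a we can reach a, b, c, d, e, f, g. That is one component of size 7.
Total: 1 component.

1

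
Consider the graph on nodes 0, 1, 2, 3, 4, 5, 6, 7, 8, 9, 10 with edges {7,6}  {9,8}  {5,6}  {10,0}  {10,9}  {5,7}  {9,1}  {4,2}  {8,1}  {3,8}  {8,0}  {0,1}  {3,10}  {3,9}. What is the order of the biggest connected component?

Starting from 2 we can reach 2, 4. That is one component of size 2.
Starting from 5 we can reach 5, 6, 7. That is one component of size 3.
Starting from 0 we can reach 0, 1, 3, 8, 9, 10. That is one component of size 6.
The largest has 6 vertices.

6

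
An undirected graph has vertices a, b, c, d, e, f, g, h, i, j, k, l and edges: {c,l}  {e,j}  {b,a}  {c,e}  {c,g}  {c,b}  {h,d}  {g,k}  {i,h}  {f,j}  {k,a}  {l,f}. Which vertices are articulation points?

Removing c increases the component count from 2 to 3, so c is a cut vertex.
Removing h increases the component count from 2 to 3, so h is a cut vertex.
By contrast removing j leaves 2 components; it is not a cut vertex. No other vertex is a cut vertex either.

c, h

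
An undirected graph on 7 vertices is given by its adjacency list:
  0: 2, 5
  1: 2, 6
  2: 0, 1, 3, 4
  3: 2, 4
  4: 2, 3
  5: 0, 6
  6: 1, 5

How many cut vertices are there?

1

Removing 2 increases the component count from 1 to 2, so 2 is a cut vertex.
By contrast removing 6 leaves 1 component; it is not a cut vertex. No other vertex is a cut vertex either.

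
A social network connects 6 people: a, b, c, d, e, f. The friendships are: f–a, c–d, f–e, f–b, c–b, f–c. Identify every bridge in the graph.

a-f, c-d, e-f

The edges on the cycle f-c-b-f are not bridges since each lies on that cycle.
But removing c–d disconnects c from d; removing f–a disconnects f from a; removing f–e disconnects f from e — these are bridges.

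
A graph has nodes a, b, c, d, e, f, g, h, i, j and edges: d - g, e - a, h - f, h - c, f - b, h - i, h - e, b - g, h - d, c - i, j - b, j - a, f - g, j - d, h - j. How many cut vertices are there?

Removing h increases the component count from 1 to 2, so h is a cut vertex.
By contrast removing b leaves 1 component; it is not a cut vertex. No other vertex is a cut vertex either.

1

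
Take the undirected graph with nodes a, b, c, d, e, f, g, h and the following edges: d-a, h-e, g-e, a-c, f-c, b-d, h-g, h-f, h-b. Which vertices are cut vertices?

Removing h increases the component count from 1 to 2, so h is a cut vertex.
By contrast removing d leaves 1 component; it is not a cut vertex. No other vertex is a cut vertex either.

h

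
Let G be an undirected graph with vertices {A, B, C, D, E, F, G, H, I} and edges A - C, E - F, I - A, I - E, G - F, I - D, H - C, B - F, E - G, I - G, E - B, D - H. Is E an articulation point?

Deleting E leaves 1 component (was 1) (its neighbors B, F, G, I remain connected to each other), so E is not a cut vertex.

No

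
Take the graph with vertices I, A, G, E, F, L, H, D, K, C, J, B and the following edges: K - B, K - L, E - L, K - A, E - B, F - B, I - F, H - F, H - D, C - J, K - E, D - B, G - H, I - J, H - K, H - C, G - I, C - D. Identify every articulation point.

Removing K increases the component count from 1 to 2, so K is a cut vertex.
By contrast removing A leaves 1 component; it is not a cut vertex. No other vertex is a cut vertex either.

K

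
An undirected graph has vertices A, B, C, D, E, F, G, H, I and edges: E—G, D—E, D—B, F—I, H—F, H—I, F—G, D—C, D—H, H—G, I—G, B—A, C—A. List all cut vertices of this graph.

Removing D increases the component count from 1 to 2, so D is a cut vertex.
By contrast removing H leaves 1 component; it is not a cut vertex. No other vertex is a cut vertex either.

D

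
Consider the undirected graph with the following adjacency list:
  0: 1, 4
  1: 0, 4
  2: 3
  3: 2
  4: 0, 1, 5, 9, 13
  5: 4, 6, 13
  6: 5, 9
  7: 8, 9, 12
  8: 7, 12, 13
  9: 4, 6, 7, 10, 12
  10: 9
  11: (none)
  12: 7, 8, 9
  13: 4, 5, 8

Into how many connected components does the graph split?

3

11 is isolated — a component by itself.
Starting from 2 we can reach 2, 3. That is one component of size 2.
Starting from 0 we can reach 0, 1, 4, 5, 6, 7, 8, 9, 10, 12, 13. That is one component of size 11.
Total: 3 components.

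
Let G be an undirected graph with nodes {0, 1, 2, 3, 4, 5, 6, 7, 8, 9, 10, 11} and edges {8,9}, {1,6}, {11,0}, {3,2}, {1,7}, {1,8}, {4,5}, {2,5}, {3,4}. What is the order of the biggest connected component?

5

10 is isolated — a component by itself.
Starting from 0 we can reach 0, 11. That is one component of size 2.
Starting from 2 we can reach 2, 3, 4, 5. That is one component of size 4.
Starting from 1 we can reach 1, 6, 7, 8, 9. That is one component of size 5.
The largest has 5 vertices.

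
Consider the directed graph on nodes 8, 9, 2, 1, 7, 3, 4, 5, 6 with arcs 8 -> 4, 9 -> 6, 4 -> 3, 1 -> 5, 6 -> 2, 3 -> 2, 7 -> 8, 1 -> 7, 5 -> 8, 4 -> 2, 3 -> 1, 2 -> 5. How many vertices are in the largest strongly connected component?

{1, 2, 3, 4, 5, 7, 8} are all mutually reachable — one SCC of size 7.
{6} is an SCC by itself.
{9} is an SCC by itself.
The largest has 7 vertices.

7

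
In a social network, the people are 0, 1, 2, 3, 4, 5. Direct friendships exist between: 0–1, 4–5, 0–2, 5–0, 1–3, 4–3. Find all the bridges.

The edges on the cycle 4-5-0-1-3-4 are not bridges since each lies on that cycle.
But removing 0–2 disconnects 0 from 2 — this is a bridge.

0-2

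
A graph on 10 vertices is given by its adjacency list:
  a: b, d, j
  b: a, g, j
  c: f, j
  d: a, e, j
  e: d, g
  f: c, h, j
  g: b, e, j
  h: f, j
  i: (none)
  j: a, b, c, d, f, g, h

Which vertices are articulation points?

j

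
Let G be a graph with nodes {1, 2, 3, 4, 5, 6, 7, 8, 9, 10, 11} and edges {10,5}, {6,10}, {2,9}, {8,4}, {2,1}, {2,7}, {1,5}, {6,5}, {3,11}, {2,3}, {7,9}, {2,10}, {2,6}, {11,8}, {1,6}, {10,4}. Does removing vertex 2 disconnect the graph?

Yes

Deleting 2 raises the number of components from 1 to 2, so 2 is a cut vertex.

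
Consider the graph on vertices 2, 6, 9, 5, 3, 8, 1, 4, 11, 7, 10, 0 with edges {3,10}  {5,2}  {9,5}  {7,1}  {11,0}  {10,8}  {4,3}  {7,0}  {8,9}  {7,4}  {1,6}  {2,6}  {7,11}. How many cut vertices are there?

Removing 7 increases the component count from 1 to 2, so 7 is a cut vertex.
By contrast removing 1 leaves 1 component; it is not a cut vertex. No other vertex is a cut vertex either.

1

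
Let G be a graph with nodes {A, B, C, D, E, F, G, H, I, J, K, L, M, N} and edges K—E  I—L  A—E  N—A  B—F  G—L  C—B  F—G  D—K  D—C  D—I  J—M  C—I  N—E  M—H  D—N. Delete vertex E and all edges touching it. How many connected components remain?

With E gone, the remaining components are: {H, J, M}; {A, B, C, D, F, G, I, K, L, N}.
That is 2 components.

2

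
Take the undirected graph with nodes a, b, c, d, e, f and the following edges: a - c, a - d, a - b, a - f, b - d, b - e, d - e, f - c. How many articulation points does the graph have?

1

Removing a increases the component count from 1 to 2, so a is a cut vertex.
By contrast removing c leaves 1 component; it is not a cut vertex. No other vertex is a cut vertex either.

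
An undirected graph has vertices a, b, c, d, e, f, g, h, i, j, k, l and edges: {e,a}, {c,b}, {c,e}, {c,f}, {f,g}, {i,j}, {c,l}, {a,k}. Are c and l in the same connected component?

From c we can reach a, b, c, e, f, g, k, l, which includes l.

Yes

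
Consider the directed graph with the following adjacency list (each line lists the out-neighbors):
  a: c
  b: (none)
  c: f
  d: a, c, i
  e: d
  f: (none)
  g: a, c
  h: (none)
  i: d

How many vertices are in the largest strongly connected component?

2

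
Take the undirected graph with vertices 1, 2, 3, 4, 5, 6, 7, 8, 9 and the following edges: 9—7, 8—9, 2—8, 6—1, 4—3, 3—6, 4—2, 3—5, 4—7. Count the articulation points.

3

Removing 3 increases the component count from 1 to 3, so 3 is a cut vertex.
Removing 4 increases the component count from 1 to 2, so 4 is a cut vertex.
Removing 6 increases the component count from 1 to 2, so 6 is a cut vertex.
By contrast removing 8 leaves 1 component; it is not a cut vertex. No other vertex is a cut vertex either.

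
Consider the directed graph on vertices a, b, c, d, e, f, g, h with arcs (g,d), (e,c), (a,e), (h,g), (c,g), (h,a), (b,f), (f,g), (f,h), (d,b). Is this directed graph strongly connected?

Yes

From h we can reach every vertex (a, b, c, d, e, f, g, h), and every vertex can reach h (a, b, c, d, e, f, g, h). So the whole graph is one strongly connected component.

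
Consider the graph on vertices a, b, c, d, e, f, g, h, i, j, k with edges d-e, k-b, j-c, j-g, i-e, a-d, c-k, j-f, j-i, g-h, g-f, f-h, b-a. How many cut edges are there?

0

The edges on the cycle j-c-k-b-a-d-e-i-j are not bridges since each lies on that cycle.
Every edge lies on some cycle, so there are no bridges.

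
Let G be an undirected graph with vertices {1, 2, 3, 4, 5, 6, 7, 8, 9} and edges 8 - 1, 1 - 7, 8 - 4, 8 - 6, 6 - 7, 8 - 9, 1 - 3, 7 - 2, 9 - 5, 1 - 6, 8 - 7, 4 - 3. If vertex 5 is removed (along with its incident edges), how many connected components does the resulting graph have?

With 5 gone, the remaining components are: {1, 2, 3, 4, 6, 7, 8, 9}.
That is 1 component.

1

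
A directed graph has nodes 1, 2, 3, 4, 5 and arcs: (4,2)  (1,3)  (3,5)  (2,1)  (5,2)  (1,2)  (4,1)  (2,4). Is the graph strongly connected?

From 4 we can reach every vertex (1, 2, 3, 4, 5), and every vertex can reach 4 (1, 2, 3, 4, 5). So the whole graph is one strongly connected component.

Yes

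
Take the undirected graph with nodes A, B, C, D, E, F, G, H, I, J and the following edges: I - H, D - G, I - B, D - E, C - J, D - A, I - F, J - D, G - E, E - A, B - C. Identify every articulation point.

B, C, D, I, J

Removing B increases the component count from 1 to 2, so B is a cut vertex.
Removing C increases the component count from 1 to 2, so C is a cut vertex.
Removing D increases the component count from 1 to 2, so D is a cut vertex.
Likewise I, J are cut vertices.
By contrast removing H leaves 1 component; it is not a cut vertex. No other vertex is a cut vertex either.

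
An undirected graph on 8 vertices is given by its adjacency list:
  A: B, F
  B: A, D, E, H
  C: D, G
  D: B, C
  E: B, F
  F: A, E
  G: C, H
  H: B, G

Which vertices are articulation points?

B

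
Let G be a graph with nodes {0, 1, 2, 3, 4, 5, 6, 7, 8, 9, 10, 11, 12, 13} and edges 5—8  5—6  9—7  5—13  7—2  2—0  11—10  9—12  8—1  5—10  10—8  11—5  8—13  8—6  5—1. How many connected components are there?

4

3 is isolated — a component by itself.
4 is isolated — a component by itself.
Starting from 0 we can reach 0, 2, 7, 9, 12. That is one component of size 5.
Starting from 1 we can reach 1, 5, 6, 8, 10, 11, 13. That is one component of size 7.
Total: 4 components.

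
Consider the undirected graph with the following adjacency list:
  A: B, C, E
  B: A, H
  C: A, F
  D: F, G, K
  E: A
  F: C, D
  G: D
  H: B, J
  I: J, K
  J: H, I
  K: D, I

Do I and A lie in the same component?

Yes

From I we can reach A, B, C, D, E, F, G, H, I, J, K, which includes A.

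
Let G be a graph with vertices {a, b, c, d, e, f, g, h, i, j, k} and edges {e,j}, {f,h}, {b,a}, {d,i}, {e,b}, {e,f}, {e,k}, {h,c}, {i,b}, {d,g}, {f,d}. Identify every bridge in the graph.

a-b, c-h, d-g, e-j, e-k, f-h

The edges on the cycle e-f-d-i-b-e are not bridges since each lies on that cycle.
But removing a - b disconnects a from b; removing g - d disconnects g from d; removing c - h disconnects c from h; removing f - h disconnects f from h — these are bridges.
In total 6 edges are bridges.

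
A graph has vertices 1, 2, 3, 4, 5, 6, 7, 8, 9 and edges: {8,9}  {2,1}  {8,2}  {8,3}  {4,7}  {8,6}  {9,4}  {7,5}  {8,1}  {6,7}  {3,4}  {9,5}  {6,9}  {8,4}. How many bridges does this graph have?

0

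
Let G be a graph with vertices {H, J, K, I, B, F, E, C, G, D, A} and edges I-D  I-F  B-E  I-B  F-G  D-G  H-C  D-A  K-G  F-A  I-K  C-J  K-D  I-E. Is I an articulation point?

Yes

Deleting I raises the number of components from 2 to 3, so I is a cut vertex.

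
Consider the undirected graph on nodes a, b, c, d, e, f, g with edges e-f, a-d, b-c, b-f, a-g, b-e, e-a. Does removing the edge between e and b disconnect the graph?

After removing e-b, the path e-f-b still connects them, so the edge is not a bridge.

No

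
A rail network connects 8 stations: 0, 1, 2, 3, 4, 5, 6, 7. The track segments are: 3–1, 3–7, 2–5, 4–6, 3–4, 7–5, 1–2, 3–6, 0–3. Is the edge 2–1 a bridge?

No

After removing 2–1, the path 2-5-7-3-1 still connects them, so the edge is not a bridge.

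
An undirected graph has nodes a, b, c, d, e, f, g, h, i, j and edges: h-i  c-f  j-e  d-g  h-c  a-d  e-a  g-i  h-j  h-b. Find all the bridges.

b-h, c-f, c-h

The edges on the cycle h-j-e-a-d-g-i-h are not bridges since each lies on that cycle.
But removing h-b disconnects h from b; removing c-f disconnects c from f; removing h-c disconnects h from c — these are bridges.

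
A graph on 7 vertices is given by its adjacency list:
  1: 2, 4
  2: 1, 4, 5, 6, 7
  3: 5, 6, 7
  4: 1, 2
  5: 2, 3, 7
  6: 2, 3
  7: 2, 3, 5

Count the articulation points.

Removing 2 increases the component count from 1 to 2, so 2 is a cut vertex.
By contrast removing 4 leaves 1 component; it is not a cut vertex. No other vertex is a cut vertex either.

1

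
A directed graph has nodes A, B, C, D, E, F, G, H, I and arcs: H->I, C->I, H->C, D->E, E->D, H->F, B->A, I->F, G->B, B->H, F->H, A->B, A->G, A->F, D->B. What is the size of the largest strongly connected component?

4

{C, F, H, I} are all mutually reachable — one SCC of size 4.
{A, B, G} are all mutually reachable — one SCC of size 3.
{D, E} are all mutually reachable — one SCC of size 2.
The largest has 4 vertices.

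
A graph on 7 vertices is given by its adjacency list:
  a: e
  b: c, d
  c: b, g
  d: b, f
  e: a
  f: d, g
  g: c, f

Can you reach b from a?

The component containing a is {a, e}, and b is not in it.

No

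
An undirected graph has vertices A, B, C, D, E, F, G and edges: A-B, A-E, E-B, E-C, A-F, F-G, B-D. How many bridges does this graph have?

The edges on the cycle A-E-B-A are not bridges since each lies on that cycle.
But removing E-C disconnects E from C; removing F-G disconnects F from G; removing B-D disconnects B from D; removing A-F disconnects A from F — these are bridges.
That makes 4 bridges.

4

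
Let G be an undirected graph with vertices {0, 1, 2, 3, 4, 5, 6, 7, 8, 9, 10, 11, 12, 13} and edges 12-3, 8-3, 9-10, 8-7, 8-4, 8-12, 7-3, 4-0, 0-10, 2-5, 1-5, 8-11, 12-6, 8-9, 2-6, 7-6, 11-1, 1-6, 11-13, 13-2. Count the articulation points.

1

Removing 8 increases the component count from 1 to 2, so 8 is a cut vertex.
By contrast removing 7 leaves 1 component; it is not a cut vertex. No other vertex is a cut vertex either.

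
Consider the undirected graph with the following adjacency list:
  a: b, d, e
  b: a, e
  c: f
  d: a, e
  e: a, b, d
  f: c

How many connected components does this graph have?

Starting from c we can reach c, f. That is one component of size 2.
Starting from a we can reach a, b, d, e. That is one component of size 4.
Total: 2 components.

2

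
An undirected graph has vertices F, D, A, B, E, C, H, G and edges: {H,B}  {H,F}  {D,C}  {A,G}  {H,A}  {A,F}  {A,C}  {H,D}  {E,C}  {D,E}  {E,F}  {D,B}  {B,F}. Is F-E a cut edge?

No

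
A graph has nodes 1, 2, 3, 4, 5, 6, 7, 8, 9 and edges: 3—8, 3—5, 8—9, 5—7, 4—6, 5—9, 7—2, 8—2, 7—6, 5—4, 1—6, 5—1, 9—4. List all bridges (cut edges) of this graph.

The edges on the cycle 3-5-9-8-3 are not bridges since each lies on that cycle.
Every edge lies on some cycle, so there are no bridges.

none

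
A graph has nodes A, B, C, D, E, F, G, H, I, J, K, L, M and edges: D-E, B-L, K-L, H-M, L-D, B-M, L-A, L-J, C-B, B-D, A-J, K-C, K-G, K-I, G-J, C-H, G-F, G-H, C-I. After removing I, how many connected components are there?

With I gone, the remaining components are: {A, B, C, D, E, F, G, H, J, K, L, M}.
That is 1 component.

1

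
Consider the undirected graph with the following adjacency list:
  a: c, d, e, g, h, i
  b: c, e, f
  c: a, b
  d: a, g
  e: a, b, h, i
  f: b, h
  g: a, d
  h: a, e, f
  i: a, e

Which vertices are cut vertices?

a

Removing a increases the component count from 1 to 2, so a is a cut vertex.
By contrast removing e leaves 1 component; it is not a cut vertex. No other vertex is a cut vertex either.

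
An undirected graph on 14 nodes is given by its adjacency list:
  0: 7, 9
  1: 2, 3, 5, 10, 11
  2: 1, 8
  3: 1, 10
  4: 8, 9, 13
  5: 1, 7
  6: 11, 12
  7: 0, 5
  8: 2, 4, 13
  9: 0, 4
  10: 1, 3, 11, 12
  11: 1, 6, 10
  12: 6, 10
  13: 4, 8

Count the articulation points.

1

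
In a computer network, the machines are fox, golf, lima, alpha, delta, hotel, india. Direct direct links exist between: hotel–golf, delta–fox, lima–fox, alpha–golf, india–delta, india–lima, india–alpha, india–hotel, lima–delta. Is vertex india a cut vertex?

Yes

Deleting india raises the number of components from 1 to 2, so india is a cut vertex.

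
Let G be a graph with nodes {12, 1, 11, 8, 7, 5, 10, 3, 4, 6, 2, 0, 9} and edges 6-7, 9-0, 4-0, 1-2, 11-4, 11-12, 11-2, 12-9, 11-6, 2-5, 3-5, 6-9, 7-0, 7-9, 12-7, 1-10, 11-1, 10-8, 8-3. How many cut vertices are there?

Removing 11 increases the component count from 1 to 2, so 11 is a cut vertex.
By contrast removing 5 leaves 1 component; it is not a cut vertex. No other vertex is a cut vertex either.

1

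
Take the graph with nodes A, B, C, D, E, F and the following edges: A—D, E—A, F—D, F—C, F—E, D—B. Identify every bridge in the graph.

B-D, C-F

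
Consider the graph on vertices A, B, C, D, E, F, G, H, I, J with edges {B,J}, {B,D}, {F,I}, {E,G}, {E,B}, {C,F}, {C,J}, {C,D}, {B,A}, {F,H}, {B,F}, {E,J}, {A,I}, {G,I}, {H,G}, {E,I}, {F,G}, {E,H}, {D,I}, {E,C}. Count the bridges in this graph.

The edges on the cycle E-B-A-I-E are not bridges since each lies on that cycle.
Every edge lies on some cycle, so there are no bridges.

0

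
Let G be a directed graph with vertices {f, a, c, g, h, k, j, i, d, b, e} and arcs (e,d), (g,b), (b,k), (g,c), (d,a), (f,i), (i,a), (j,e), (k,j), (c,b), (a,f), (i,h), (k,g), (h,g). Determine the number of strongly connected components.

{a, b, c, d, e, f, g, h, i, j, k} are all mutually reachable — one SCC of size 11.
That gives 1 strongly connected component.

1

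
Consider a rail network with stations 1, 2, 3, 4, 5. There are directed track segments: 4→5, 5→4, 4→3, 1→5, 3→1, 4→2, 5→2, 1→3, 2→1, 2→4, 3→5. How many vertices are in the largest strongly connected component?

5

{1, 2, 3, 4, 5} are all mutually reachable — one SCC of size 5.
The largest has 5 vertices.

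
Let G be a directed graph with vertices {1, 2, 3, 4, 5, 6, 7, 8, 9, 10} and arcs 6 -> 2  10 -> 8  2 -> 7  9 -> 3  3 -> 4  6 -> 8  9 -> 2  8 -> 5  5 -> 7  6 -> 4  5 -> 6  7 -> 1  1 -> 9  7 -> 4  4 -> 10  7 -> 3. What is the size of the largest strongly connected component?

10

{1, 2, 3, 4, 5, 6, 7, 8, 9, 10} are all mutually reachable — one SCC of size 10.
The largest has 10 vertices.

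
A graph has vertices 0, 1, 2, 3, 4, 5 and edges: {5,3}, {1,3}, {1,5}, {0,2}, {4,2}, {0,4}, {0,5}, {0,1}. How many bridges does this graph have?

0

The edges on the cycle 0-4-2-0 are not bridges since each lies on that cycle.
Every edge lies on some cycle, so there are no bridges.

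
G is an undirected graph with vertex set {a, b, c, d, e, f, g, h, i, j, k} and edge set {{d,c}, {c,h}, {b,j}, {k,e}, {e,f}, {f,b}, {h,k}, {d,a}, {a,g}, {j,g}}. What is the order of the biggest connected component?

i is isolated — a component by itself.
Starting from a we can reach a, b, c, d, e, f, g, h, j, k. That is one component of size 10.
The largest has 10 vertices.

10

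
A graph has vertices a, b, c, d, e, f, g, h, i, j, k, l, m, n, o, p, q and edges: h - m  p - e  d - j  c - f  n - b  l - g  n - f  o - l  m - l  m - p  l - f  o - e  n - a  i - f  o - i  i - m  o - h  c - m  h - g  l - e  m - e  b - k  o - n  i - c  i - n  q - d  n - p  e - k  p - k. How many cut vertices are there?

2

Removing d increases the component count from 2 to 3, so d is a cut vertex.
Removing n increases the component count from 2 to 3, so n is a cut vertex.
By contrast removing k leaves 2 components; it is not a cut vertex. No other vertex is a cut vertex either.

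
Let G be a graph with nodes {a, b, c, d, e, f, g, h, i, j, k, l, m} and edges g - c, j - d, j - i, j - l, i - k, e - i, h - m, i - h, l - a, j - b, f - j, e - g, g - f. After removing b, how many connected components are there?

1

With b gone, the remaining components are: {a, c, d, e, f, g, h, i, j, k, l, m}.
That is 1 component.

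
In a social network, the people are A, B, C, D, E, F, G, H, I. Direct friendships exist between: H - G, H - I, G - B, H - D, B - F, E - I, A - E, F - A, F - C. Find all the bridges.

The edges on the cycle H-G-B-F-A-E-I-H are not bridges since each lies on that cycle.
But removing H - D disconnects H from D; removing C - F disconnects C from F — these are bridges.

C-F, D-H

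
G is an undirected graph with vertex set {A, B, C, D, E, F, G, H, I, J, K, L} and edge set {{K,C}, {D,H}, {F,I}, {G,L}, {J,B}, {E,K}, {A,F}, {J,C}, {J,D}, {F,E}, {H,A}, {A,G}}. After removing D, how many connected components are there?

1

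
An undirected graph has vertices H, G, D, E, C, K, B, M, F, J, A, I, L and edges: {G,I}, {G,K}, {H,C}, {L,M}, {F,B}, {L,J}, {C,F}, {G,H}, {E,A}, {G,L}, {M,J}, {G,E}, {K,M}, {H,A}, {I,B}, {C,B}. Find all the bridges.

The edges on the cycle G-E-A-H-G are not bridges since each lies on that cycle.
Every edge lies on some cycle, so there are no bridges.

none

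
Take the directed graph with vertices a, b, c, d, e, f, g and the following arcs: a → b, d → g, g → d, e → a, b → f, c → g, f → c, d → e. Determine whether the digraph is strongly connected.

From f we can reach every vertex (a, b, c, d, e, f, g), and every vertex can reach f (a, b, c, d, e, f, g). So the whole graph is one strongly connected component.

Yes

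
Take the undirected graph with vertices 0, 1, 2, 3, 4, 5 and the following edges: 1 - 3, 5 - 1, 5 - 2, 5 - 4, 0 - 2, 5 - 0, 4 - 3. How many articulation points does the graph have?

1

Removing 5 increases the component count from 1 to 2, so 5 is a cut vertex.
By contrast removing 3 leaves 1 component; it is not a cut vertex. No other vertex is a cut vertex either.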